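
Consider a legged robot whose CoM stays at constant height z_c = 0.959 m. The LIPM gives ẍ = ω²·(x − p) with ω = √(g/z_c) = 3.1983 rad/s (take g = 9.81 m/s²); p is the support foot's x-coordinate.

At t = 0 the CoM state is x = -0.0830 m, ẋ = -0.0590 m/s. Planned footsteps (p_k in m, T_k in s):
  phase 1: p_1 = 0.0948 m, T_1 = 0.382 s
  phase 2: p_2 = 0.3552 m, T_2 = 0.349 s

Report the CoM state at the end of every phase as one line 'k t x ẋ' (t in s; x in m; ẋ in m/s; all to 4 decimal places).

phase 1: p=0.0948, T=0.382, ωT=1.221751, cosh=1.843918, sinh=1.549204; start (x,ẋ)=(-0.083000, -0.059000) → end (x,ẋ)=(-0.261627, -0.989758)
phase 2: p=0.3552, T=0.349, ωT=1.116207, cosh=1.690385, sinh=1.362865; start (x,ẋ)=(-0.261627, -0.989758) → end (x,ẋ)=(-1.109233, -4.361731)

1 0.3820 -0.2616 -0.9898
2 0.7310 -1.1092 -4.3617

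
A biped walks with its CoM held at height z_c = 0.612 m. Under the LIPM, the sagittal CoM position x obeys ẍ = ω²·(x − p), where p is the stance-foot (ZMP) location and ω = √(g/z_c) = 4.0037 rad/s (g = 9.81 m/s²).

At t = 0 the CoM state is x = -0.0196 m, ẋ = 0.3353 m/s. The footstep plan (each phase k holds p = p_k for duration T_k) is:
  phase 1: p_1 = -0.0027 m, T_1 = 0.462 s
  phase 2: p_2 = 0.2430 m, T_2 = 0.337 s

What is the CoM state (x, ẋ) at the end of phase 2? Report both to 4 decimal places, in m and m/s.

x = 0.5547, ẋ = 1.5194

phase 1: p=-0.0027, T=0.462, ωT=1.849709, cosh=3.257627, sinh=3.100344; start (x,ẋ)=(-0.019600, 0.335300) → end (x,ẋ)=(0.201892, 0.882505)
phase 2: p=0.2430, T=0.337, ωT=1.349247, cosh=2.056979, sinh=1.797543; start (x,ẋ)=(0.201892, 0.882505) → end (x,ẋ)=(0.554661, 1.519450)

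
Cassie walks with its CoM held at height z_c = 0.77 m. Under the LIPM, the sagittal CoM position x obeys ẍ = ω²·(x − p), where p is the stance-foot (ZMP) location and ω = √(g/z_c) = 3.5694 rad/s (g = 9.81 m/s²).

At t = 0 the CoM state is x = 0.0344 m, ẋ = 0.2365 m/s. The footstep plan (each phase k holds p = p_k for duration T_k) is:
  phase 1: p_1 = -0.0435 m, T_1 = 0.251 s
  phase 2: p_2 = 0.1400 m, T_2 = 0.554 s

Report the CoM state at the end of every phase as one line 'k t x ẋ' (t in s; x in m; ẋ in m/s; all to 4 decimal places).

phase 1: p=-0.0435, T=0.251, ωT=0.895919, cosh=1.428910, sinh=1.020677; start (x,ẋ)=(0.034400, 0.236500) → end (x,ẋ)=(0.135440, 0.621743)
phase 2: p=0.1400, T=0.554, ωT=1.977448, cosh=3.681351, sinh=3.542929; start (x,ẋ)=(0.135440, 0.621743) → end (x,ẋ)=(0.740344, 2.231184)

1 0.2510 0.1354 0.6217
2 0.8050 0.7403 2.2312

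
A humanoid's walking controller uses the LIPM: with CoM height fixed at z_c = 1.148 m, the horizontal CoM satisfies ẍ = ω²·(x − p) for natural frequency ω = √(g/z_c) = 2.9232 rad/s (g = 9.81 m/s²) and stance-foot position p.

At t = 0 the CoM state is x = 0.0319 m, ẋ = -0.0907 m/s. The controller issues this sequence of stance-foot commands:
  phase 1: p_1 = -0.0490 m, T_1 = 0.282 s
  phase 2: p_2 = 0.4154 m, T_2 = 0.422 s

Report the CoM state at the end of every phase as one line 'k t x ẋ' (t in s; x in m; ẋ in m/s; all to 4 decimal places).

phase 1: p=-0.0490, T=0.282, ωT=0.824342, cosh=1.359452, sinh=0.920929; start (x,ẋ)=(0.031900, -0.090700) → end (x,ẋ)=(0.032405, 0.094485)
phase 2: p=0.4154, T=0.422, ωT=1.233590, cosh=1.862390, sinh=1.571145; start (x,ẋ)=(0.032405, 0.094485) → end (x,ẋ)=(-0.247102, -1.583038)

1 0.2820 0.0324 0.0945
2 0.7040 -0.2471 -1.5830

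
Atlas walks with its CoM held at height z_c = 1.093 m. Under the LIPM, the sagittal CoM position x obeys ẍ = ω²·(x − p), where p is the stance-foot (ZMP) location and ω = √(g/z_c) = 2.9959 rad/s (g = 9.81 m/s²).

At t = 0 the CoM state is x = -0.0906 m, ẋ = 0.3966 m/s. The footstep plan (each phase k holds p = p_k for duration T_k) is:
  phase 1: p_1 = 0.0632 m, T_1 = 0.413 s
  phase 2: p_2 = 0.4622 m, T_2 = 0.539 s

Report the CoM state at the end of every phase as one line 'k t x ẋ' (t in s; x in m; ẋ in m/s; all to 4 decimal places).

1 0.4130 -0.0152 0.0138
2 0.9520 -0.7741 -3.4166

phase 1: p=0.0632, T=0.413, ωT=1.237307, cosh=1.868242, sinh=1.578077; start (x,ẋ)=(-0.090600, 0.396600) → end (x,ẋ)=(-0.015228, 0.013815)
phase 2: p=0.4622, T=0.539, ωT=1.614790, cosh=2.612883, sinh=2.413950; start (x,ẋ)=(-0.015228, 0.013815) → end (x,ẋ)=(-0.774133, -3.416642)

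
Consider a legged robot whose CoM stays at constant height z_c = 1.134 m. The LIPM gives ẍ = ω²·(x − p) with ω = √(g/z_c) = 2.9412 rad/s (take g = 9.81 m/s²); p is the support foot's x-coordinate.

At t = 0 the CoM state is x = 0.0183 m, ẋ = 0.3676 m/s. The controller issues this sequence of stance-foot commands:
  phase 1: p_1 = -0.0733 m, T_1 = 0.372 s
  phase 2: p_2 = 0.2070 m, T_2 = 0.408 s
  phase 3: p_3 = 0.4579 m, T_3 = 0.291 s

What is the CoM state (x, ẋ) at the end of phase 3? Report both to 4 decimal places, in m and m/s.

phase 1: p=-0.0733, T=0.372, ωT=1.094126, cosh=1.660702, sinh=1.325870; start (x,ẋ)=(0.018300, 0.367600) → end (x,ẋ)=(0.244532, 0.967682)
phase 2: p=0.2070, T=0.408, ωT=1.200010, cosh=1.810670, sinh=1.509479; start (x,ẋ)=(0.244532, 0.967682) → end (x,ẋ)=(0.771590, 1.918781)
phase 3: p=0.4579, T=0.291, ωT=0.855889, cosh=1.389186, sinh=0.964280; start (x,ẋ)=(0.771590, 1.918781) → end (x,ẋ)=(1.522751, 3.555212)

x = 1.5228, ẋ = 3.5552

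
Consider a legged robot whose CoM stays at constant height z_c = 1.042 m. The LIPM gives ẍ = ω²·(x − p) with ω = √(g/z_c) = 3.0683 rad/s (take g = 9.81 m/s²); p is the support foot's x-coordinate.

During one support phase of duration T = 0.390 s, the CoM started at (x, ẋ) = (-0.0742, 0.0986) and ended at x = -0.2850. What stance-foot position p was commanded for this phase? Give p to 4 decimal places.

ωT = 3.0683·0.390 = 1.196637; cosh(ωT) = 1.805589, sinh(ωT) = 1.503381
x(T) = p + (x₀−p)·cosh(ωT) + (ẋ₀/ω)·sinh(ωT) ⇒ p·(1 − cosh) = x(T) − x₀·cosh − (ẋ₀/ω)·sinh
numerator   = -0.2850 − (-0.0742)·1.805589 − (0.0986/3.0683)·1.503381 = -0.199336
denominator = 1 − 1.805589 = -0.805589
p = -0.199336 / -0.805589 = 0.2474

p = 0.2474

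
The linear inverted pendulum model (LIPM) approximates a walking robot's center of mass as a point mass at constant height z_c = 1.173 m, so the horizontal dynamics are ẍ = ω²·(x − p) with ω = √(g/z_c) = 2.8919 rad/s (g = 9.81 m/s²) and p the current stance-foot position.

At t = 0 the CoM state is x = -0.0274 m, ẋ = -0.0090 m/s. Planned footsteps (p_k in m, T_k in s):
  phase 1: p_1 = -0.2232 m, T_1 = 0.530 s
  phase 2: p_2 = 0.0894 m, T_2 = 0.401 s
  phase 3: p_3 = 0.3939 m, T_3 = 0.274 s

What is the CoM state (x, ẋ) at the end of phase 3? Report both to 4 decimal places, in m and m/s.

x = 2.0109, ẋ = 5.1856

phase 1: p=-0.2232, T=0.530, ωT=1.532707, cosh=2.423323, sinh=2.207372; start (x,ẋ)=(-0.027400, -0.009000) → end (x,ẋ)=(0.244417, 1.228079)
phase 2: p=0.0894, T=0.401, ωT=1.159652, cosh=1.751209, sinh=1.437614; start (x,ẋ)=(0.244417, 1.228079) → end (x,ẋ)=(0.971367, 2.795097)
phase 3: p=0.3939, T=0.274, ωT=0.792381, cosh=1.330707, sinh=0.877941; start (x,ẋ)=(0.971367, 2.795097) → end (x,ẋ)=(2.010892, 5.185596)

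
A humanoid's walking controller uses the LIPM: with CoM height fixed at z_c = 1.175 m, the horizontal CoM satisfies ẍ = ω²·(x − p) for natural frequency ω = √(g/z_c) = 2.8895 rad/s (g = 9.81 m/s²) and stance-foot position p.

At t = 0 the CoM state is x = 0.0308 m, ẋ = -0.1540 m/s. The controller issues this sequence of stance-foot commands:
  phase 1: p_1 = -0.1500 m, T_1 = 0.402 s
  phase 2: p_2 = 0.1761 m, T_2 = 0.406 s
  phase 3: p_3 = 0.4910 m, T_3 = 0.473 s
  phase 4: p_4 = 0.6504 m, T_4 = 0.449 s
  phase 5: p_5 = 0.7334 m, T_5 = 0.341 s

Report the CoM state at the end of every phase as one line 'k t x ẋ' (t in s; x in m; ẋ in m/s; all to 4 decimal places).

phase 1: p=-0.1500, T=0.402, ωT=1.161579, cosh=1.753983, sinh=1.440991; start (x,ẋ)=(0.030800, -0.154000) → end (x,ẋ)=(0.090320, 0.482692)
phase 2: p=0.1761, T=0.406, ωT=1.173137, cosh=1.770755, sinh=1.461361; start (x,ẋ)=(0.090320, 0.482692) → end (x,ẋ)=(0.268326, 0.492516)
phase 3: p=0.4910, T=0.473, ωT=1.366733, cosh=2.088728, sinh=1.833789; start (x,ẋ)=(0.268326, 0.492516) → end (x,ẋ)=(0.338464, -0.151159)
phase 4: p=0.6504, T=0.449, ωT=1.297386, cosh=1.966481, sinh=1.693235; start (x,ẋ)=(0.338464, -0.151159) → end (x,ẋ)=(-0.051594, -1.823429)
phase 5: p=0.7334, T=0.341, ωT=0.985320, cosh=1.525994, sinh=1.152674; start (x,ẋ)=(-0.051594, -1.823429) → end (x,ẋ)=(-1.191895, -5.397082)

1 0.4020 0.0903 0.4827
2 0.8080 0.2683 0.4925
3 1.2810 0.3385 -0.1512
4 1.7300 -0.0516 -1.8234
5 2.0710 -1.1919 -5.3971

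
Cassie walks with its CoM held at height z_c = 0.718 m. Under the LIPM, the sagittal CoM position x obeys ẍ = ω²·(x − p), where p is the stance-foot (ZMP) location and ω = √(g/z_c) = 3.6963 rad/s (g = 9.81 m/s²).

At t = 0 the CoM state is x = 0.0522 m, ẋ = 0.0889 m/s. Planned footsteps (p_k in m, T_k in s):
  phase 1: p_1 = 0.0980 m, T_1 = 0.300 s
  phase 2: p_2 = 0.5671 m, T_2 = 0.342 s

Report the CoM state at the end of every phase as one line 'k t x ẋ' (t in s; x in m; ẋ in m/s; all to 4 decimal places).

phase 1: p=0.0980, T=0.300, ωT=1.108890, cosh=1.680459, sinh=1.350534; start (x,ẋ)=(0.052200, 0.088900) → end (x,ẋ)=(0.053517, -0.079240)
phase 2: p=0.5671, T=0.342, ωT=1.264135, cosh=1.911256, sinh=1.628772; start (x,ẋ)=(0.053517, -0.079240) → end (x,ẋ)=(-0.449406, -3.243439)

1 0.3000 0.0535 -0.0792
2 0.6420 -0.4494 -3.2434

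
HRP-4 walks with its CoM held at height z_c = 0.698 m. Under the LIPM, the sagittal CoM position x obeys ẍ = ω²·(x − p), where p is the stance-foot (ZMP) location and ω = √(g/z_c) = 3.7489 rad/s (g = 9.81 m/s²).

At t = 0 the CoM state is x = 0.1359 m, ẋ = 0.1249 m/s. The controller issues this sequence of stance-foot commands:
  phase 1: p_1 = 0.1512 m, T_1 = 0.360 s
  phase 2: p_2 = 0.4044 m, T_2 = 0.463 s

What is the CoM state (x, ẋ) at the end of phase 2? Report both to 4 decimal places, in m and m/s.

x = -0.1402, ẋ = -1.8660

phase 1: p=0.1512, T=0.360, ωT=1.349604, cosh=2.057621, sinh=1.798278; start (x,ẋ)=(0.135900, 0.124900) → end (x,ẋ)=(0.179631, 0.153851)
phase 2: p=0.4044, T=0.463, ωT=1.735741, cosh=2.924699, sinh=2.748429; start (x,ẋ)=(0.179631, 0.153851) → end (x,ẋ)=(-0.140190, -1.865963)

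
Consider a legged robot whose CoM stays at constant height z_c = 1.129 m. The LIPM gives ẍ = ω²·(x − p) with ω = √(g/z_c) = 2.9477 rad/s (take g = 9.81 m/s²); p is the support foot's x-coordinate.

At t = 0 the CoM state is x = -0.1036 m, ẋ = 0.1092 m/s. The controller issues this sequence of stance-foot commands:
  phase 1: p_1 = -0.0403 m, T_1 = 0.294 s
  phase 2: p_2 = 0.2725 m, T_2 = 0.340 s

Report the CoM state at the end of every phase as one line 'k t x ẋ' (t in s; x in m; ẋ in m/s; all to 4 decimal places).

phase 1: p=-0.0403, T=0.294, ωT=0.866624, cosh=1.399617, sinh=0.979249; start (x,ẋ)=(-0.103600, 0.109200) → end (x,ẋ)=(-0.092619, -0.029879)
phase 2: p=0.2725, T=0.340, ωT=1.002218, cosh=1.545691, sinh=1.178627; start (x,ẋ)=(-0.092619, -0.029879) → end (x,ẋ)=(-0.303808, -1.314693)

1 0.2940 -0.0926 -0.0299
2 0.6340 -0.3038 -1.3147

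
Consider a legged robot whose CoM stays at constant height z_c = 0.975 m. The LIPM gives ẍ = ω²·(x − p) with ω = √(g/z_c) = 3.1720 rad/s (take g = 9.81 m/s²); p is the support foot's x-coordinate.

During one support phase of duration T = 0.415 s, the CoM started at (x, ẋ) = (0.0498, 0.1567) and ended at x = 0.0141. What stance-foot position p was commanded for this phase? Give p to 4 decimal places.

ωT = 3.1720·0.415 = 1.316380; cosh(ωT) = 1.998999, sinh(ωT) = 1.730895
x(T) = p + (x₀−p)·cosh(ωT) + (ẋ₀/ω)·sinh(ωT) ⇒ p·(1 − cosh) = x(T) − x₀·cosh − (ẋ₀/ω)·sinh
numerator   = 0.0141 − (0.0498)·1.998999 − (0.1567/3.1720)·1.730895 = -0.170958
denominator = 1 − 1.998999 = -0.998999
p = -0.170958 / -0.998999 = 0.1711

p = 0.1711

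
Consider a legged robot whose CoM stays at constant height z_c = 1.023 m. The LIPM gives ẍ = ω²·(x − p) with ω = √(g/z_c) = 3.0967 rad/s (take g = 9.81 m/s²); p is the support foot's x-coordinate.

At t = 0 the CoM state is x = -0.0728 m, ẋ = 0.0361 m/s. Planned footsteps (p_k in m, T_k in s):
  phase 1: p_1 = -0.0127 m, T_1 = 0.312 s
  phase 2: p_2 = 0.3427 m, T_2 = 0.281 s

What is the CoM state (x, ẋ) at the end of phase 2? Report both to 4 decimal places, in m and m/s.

phase 1: p=-0.0127, T=0.312, ωT=0.966170, cosh=1.504200, sinh=1.123662; start (x,ẋ)=(-0.072800, 0.036100) → end (x,ẋ)=(-0.090003, -0.154825)
phase 2: p=0.3427, T=0.281, ωT=0.870173, cosh=1.403101, sinh=0.984222; start (x,ẋ)=(-0.090003, -0.154825) → end (x,ẋ)=(-0.313634, -1.536045)

x = -0.3136, ẋ = -1.5360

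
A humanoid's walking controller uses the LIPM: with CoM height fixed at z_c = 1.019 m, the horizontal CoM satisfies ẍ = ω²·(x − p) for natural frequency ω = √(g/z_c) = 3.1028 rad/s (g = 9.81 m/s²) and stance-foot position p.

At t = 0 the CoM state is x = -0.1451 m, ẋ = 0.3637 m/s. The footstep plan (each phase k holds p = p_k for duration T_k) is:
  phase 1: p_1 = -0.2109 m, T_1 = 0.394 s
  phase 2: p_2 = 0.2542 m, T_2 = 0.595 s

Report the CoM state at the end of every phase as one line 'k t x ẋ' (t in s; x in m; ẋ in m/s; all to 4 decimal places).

1 0.3940 0.0923 0.9876
2 0.9890 0.7116 1.6545

phase 1: p=-0.2109, T=0.394, ωT=1.222503, cosh=1.845085, sinh=1.550593; start (x,ẋ)=(-0.145100, 0.363700) → end (x,ẋ)=(0.092262, 0.987633)
phase 2: p=0.2542, T=0.595, ωT=1.846166, cosh=3.246662, sinh=3.088821; start (x,ẋ)=(0.092262, 0.987633) → end (x,ẋ)=(0.711625, 1.654496)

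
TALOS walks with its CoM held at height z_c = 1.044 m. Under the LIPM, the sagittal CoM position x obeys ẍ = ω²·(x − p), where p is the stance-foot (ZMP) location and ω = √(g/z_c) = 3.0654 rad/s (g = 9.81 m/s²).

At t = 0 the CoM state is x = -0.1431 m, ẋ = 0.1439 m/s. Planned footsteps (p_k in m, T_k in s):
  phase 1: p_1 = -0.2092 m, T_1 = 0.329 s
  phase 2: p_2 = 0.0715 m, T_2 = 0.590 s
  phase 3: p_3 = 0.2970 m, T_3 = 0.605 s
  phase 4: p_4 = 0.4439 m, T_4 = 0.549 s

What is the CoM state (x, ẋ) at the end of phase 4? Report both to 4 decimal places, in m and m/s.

phase 1: p=-0.2092, T=0.329, ωT=1.008517, cosh=1.553145, sinh=1.188386; start (x,ẋ)=(-0.143100, 0.143900) → end (x,ẋ)=(-0.050750, 0.464292)
phase 2: p=0.0715, T=0.590, ωT=1.808586, cosh=3.132850, sinh=2.968964; start (x,ẋ)=(-0.050750, 0.464292) → end (x,ẋ)=(0.138194, 0.341949)
phase 3: p=0.2970, T=0.605, ωT=1.854567, cosh=3.272726, sinh=3.116205; start (x,ẋ)=(0.138194, 0.341949) → end (x,ẋ)=(0.124886, -0.397881)
phase 4: p=0.4439, T=0.549, ωT=1.682905, cosh=2.783498, sinh=2.597665; start (x,ẋ)=(0.124886, -0.397881) → end (x,ẋ)=(-0.781245, -3.647773)

x = -0.7812, ẋ = -3.6478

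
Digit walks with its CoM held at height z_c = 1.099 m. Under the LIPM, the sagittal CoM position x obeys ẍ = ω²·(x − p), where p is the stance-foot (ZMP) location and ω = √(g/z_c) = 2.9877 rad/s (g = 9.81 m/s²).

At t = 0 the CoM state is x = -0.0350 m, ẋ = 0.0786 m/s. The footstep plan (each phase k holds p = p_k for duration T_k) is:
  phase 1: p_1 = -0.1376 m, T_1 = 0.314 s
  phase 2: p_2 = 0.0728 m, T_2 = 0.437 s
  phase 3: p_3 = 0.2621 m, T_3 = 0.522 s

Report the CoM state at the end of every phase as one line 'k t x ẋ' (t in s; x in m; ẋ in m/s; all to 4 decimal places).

phase 1: p=-0.1376, T=0.314, ωT=0.938138, cosh=1.473287, sinh=1.081931; start (x,ẋ)=(-0.035000, 0.078600) → end (x,ẋ)=(0.042023, 0.447453)
phase 2: p=0.0728, T=0.437, ωT=1.305625, cosh=1.980499, sinh=1.709496; start (x,ẋ)=(0.042023, 0.447453) → end (x,ẋ)=(0.267868, 0.728987)
phase 3: p=0.2621, T=0.522, ωT=1.559579, cosh=2.483522, sinh=2.273298; start (x,ẋ)=(0.267868, 0.728987) → end (x,ẋ)=(0.831101, 1.849632)

1 0.3140 0.0420 0.4475
2 0.7510 0.2679 0.7290
3 1.2730 0.8311 1.8496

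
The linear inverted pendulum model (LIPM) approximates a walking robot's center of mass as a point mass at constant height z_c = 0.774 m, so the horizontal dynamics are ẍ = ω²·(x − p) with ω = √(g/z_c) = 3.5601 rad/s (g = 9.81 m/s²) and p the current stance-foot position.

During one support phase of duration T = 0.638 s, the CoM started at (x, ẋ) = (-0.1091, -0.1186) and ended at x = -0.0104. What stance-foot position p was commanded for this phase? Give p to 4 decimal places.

ωT = 3.5601·0.638 = 2.271344; cosh(ωT) = 4.897795, sinh(ωT) = 4.794622
x(T) = p + (x₀−p)·cosh(ωT) + (ẋ₀/ω)·sinh(ωT) ⇒ p·(1 − cosh) = x(T) − x₀·cosh − (ẋ₀/ω)·sinh
numerator   = -0.0104 − (-0.1091)·4.897795 − (-0.1186/3.5601)·4.794622 = 0.683676
denominator = 1 − 4.897795 = -3.897795
p = 0.683676 / -3.897795 = -0.1754

p = -0.1754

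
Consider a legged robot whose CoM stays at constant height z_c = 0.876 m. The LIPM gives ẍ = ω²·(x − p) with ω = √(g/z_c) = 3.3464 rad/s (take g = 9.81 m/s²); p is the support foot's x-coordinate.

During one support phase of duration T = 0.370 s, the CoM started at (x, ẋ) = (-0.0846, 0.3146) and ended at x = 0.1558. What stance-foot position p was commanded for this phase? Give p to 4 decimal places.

p = -0.1903

ωT = 3.3464·0.370 = 1.238168; cosh(ωT) = 1.869602, sinh(ωT) = 1.579687
x(T) = p + (x₀−p)·cosh(ωT) + (ẋ₀/ω)·sinh(ωT) ⇒ p·(1 − cosh) = x(T) − x₀·cosh − (ẋ₀/ω)·sinh
numerator   = 0.1558 − (-0.0846)·1.869602 − (0.3146/3.3464)·1.579687 = 0.165460
denominator = 1 − 1.869602 = -0.869602
p = 0.165460 / -0.869602 = -0.1903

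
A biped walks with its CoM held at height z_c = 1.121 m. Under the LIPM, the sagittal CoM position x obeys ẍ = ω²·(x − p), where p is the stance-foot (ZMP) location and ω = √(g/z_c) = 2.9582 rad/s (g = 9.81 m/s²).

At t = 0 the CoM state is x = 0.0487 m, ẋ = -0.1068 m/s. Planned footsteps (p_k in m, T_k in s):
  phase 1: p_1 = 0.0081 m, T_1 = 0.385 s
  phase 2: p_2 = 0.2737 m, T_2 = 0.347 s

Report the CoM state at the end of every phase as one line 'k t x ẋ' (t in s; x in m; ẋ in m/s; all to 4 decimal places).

phase 1: p=0.0081, T=0.385, ωT=1.138907, cosh=1.721761, sinh=1.401592; start (x,ẋ)=(0.048700, -0.106800) → end (x,ẋ)=(0.027402, -0.015549)
phase 2: p=0.2737, T=0.347, ωT=1.026495, cosh=1.574763, sinh=1.216503; start (x,ẋ)=(0.027402, -0.015549) → end (x,ẋ)=(-0.120556, -0.910829)

1 0.3850 0.0274 -0.0155
2 0.7320 -0.1206 -0.9108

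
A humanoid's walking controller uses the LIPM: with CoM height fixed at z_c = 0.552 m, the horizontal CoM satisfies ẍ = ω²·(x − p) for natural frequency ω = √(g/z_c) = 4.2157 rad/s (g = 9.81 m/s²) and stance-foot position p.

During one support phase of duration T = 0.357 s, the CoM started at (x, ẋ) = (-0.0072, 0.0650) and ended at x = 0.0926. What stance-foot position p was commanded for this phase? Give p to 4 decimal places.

p = -0.0562

ωT = 4.2157·0.357 = 1.505005; cosh(ωT) = 2.363096, sinh(ωT) = 2.141080
x(T) = p + (x₀−p)·cosh(ωT) + (ẋ₀/ω)·sinh(ωT) ⇒ p·(1 − cosh) = x(T) − x₀·cosh − (ẋ₀/ω)·sinh
numerator   = 0.0926 − (-0.0072)·2.363096 − (0.0650/4.2157)·2.141080 = 0.076602
denominator = 1 − 2.363096 = -1.363096
p = 0.076602 / -1.363096 = -0.0562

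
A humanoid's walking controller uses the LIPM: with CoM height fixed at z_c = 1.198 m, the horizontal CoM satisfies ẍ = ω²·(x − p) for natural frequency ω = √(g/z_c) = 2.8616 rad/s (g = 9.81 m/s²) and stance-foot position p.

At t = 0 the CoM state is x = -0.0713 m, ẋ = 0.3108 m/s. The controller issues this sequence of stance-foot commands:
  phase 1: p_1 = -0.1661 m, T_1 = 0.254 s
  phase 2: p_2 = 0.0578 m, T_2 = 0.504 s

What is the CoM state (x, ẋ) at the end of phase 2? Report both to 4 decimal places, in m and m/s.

phase 1: p=-0.1661, T=0.254, ωT=0.726846, cosh=1.275989, sinh=0.792558; start (x,ẋ)=(-0.071300, 0.310800) → end (x,ẋ)=(0.040944, 0.611582)
phase 2: p=0.0578, T=0.504, ωT=1.442246, cosh=2.233292, sinh=1.996896; start (x,ẋ)=(0.040944, 0.611582) → end (x,ẋ)=(0.446933, 1.269521)

x = 0.4469, ẋ = 1.2695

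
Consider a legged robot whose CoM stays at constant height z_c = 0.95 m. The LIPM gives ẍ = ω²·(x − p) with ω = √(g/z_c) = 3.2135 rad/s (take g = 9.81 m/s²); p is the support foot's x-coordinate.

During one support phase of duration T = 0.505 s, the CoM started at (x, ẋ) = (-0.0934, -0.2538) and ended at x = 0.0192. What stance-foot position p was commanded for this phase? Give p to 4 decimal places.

ωT = 3.2135·0.505 = 1.622818; cosh(ωT) = 2.632345, sinh(ωT) = 2.435003
x(T) = p + (x₀−p)·cosh(ωT) + (ẋ₀/ω)·sinh(ωT) ⇒ p·(1 − cosh) = x(T) − x₀·cosh − (ẋ₀/ω)·sinh
numerator   = 0.0192 − (-0.0934)·2.632345 − (-0.2538/3.2135)·2.435003 = 0.457376
denominator = 1 − 2.632345 = -1.632345
p = 0.457376 / -1.632345 = -0.2802

p = -0.2802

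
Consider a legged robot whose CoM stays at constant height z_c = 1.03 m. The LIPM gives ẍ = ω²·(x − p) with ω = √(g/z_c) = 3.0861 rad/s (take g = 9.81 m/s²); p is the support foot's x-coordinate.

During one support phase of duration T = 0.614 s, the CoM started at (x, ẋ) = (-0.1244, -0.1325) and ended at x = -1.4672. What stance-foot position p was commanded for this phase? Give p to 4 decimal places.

p = 0.3767

ωT = 3.0861·0.614 = 1.894865; cosh(ωT) = 3.400996, sinh(ωT) = 3.250657
x(T) = p + (x₀−p)·cosh(ωT) + (ẋ₀/ω)·sinh(ωT) ⇒ p·(1 − cosh) = x(T) − x₀·cosh − (ẋ₀/ω)·sinh
numerator   = -1.4672 − (-0.1244)·3.400996 − (-0.1325/3.0861)·3.250657 = -0.904551
denominator = 1 − 3.400996 = -2.400996
p = -0.904551 / -2.400996 = 0.3767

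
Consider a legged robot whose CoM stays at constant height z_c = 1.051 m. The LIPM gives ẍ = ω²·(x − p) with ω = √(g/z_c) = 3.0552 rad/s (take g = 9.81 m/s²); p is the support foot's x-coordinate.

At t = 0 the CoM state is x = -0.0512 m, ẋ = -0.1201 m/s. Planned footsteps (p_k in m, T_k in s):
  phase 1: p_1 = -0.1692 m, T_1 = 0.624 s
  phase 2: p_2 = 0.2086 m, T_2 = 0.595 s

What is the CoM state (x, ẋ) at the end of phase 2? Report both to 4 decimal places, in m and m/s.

x = 0.6470, ẋ = 1.5152

phase 1: p=-0.1692, T=0.624, ωT=1.906445, cosh=3.438865, sinh=3.290258; start (x,ẋ)=(-0.051200, -0.120100) → end (x,ẋ)=(0.107246, 0.773175)
phase 2: p=0.2086, T=0.595, ωT=1.817844, cosh=3.160471, sinh=2.998095; start (x,ẋ)=(0.107246, 0.773175) → end (x,ẋ)=(0.646997, 1.515216)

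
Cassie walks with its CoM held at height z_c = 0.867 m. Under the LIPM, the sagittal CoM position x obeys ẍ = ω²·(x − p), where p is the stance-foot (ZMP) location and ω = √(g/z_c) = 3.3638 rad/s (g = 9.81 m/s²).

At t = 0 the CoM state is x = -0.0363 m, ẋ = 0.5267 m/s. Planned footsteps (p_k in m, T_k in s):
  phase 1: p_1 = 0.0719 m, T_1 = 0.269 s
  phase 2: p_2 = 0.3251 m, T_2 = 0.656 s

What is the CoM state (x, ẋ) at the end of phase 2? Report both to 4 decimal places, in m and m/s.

x = -0.3017, ẋ = -1.9752

phase 1: p=0.0719, T=0.269, ωT=0.904862, cosh=1.438094, sinh=1.033497; start (x,ẋ)=(-0.036300, 0.526700) → end (x,ẋ)=(0.078122, 0.381290)
phase 2: p=0.3251, T=0.656, ωT=2.206653, cosh=4.597662, sinh=4.487593; start (x,ẋ)=(0.078122, 0.381290) → end (x,ẋ)=(-0.301749, -1.975184)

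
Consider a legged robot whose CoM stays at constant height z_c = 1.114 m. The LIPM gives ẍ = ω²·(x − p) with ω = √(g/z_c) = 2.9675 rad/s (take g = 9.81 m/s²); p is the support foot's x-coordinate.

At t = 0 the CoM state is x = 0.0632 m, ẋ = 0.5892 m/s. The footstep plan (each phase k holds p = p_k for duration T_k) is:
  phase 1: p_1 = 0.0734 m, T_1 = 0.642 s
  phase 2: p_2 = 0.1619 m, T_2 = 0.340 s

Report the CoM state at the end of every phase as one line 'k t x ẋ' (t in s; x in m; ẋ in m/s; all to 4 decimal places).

phase 1: p=0.0734, T=0.642, ωT=1.905135, cosh=3.434559, sinh=3.285756; start (x,ẋ)=(0.063200, 0.589200) → end (x,ẋ)=(0.690758, 1.924187)
phase 2: p=0.1619, T=0.340, ωT=1.008950, cosh=1.553661, sinh=1.189059; start (x,ẋ)=(0.690758, 1.924187) → end (x,ẋ)=(1.754575, 4.855625)

1 0.6420 0.6908 1.9242
2 0.9820 1.7546 4.8556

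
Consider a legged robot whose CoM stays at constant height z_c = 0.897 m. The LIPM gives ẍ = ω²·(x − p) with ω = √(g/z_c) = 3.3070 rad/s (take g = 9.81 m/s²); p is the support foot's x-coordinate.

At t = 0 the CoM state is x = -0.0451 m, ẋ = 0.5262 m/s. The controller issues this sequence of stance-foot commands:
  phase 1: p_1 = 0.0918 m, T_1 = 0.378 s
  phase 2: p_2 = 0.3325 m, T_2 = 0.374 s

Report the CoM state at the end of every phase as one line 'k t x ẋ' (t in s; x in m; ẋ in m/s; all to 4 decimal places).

1 0.3780 0.0882 0.2685
2 0.7520 0.0043 -0.7730

phase 1: p=0.0918, T=0.378, ωT=1.250046, cosh=1.888498, sinh=1.602006; start (x,ẋ)=(-0.045100, 0.526200) → end (x,ẋ)=(0.088171, 0.268454)
phase 2: p=0.3325, T=0.374, ωT=1.236818, cosh=1.867471, sinh=1.577164; start (x,ẋ)=(0.088171, 0.268454) → end (x,ẋ)=(0.004253, -0.773012)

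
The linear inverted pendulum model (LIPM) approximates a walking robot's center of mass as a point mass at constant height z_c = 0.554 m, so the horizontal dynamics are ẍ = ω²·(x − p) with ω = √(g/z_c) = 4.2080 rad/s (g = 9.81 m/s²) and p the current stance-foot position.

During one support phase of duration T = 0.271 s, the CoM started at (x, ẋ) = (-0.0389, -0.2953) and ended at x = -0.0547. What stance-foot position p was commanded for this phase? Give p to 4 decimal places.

p = -0.1532

ωT = 4.2080·0.271 = 1.140368; cosh(ωT) = 1.723810, sinh(ωT) = 1.404109
x(T) = p + (x₀−p)·cosh(ωT) + (ẋ₀/ω)·sinh(ωT) ⇒ p·(1 − cosh) = x(T) − x₀·cosh − (ẋ₀/ω)·sinh
numerator   = -0.0547 − (-0.0389)·1.723810 − (-0.2953/4.2080)·1.404109 = 0.110891
denominator = 1 − 1.723810 = -0.723810
p = 0.110891 / -0.723810 = -0.1532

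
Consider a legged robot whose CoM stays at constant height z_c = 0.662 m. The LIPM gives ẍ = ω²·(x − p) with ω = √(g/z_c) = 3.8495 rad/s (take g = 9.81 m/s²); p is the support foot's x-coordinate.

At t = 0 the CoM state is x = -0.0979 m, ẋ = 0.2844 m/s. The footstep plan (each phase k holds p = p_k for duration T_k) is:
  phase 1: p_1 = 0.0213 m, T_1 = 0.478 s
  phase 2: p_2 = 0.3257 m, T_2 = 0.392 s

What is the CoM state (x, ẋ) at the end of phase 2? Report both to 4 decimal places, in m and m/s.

x = -1.0449, ẋ = -4.9909

phase 1: p=0.0213, T=0.478, ωT=1.840061, cosh=3.227865, sinh=3.069057; start (x,ẋ)=(-0.097900, 0.284400) → end (x,ẋ)=(-0.136720, -0.490264)
phase 2: p=0.3257, T=0.392, ωT=1.509004, cosh=2.371677, sinh=2.150547; start (x,ẋ)=(-0.136720, -0.490264) → end (x,ẋ)=(-1.044901, -4.990910)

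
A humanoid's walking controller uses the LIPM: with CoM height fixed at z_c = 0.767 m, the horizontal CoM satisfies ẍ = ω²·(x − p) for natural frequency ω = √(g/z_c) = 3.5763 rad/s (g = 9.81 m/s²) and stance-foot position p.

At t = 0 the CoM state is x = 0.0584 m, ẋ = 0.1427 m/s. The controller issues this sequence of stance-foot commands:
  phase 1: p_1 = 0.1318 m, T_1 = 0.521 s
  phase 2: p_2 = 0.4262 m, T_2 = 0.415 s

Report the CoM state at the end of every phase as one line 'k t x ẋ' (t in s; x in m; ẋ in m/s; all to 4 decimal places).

phase 1: p=0.1318, T=0.521, ωT=1.863252, cosh=3.299915, sinh=3.144748; start (x,ẋ)=(0.058400, 0.142700) → end (x,ẋ)=(0.015067, -0.354600)
phase 2: p=0.4262, T=0.415, ωT=1.484164, cosh=2.318985, sinh=2.092293; start (x,ẋ)=(0.015067, -0.354600) → end (x,ẋ)=(-0.734669, -3.898686)

1 0.5210 0.0151 -0.3546
2 0.9360 -0.7347 -3.8987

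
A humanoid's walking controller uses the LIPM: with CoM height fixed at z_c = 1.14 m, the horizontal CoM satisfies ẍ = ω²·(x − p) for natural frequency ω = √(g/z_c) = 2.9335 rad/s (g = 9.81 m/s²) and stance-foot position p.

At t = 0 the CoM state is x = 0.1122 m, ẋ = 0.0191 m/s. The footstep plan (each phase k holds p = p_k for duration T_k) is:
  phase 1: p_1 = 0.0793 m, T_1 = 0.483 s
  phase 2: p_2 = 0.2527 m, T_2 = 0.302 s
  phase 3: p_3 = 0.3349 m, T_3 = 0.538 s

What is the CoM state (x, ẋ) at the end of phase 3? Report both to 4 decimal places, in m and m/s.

phase 1: p=0.0793, T=0.483, ωT=1.416880, cosh=2.183352, sinh=1.940883; start (x,ẋ)=(0.112200, 0.019100) → end (x,ẋ)=(0.163769, 0.229021)
phase 2: p=0.2527, T=0.302, ωT=0.885917, cosh=1.418772, sinh=1.006436; start (x,ẋ)=(0.163769, 0.229021) → end (x,ẋ)=(0.205101, 0.062371)
phase 3: p=0.3349, T=0.538, ωT=1.578223, cosh=2.526339, sinh=2.319997; start (x,ẋ)=(0.205101, 0.062371) → end (x,ẋ)=(0.056311, -0.725804)

x = 0.0563, ẋ = -0.7258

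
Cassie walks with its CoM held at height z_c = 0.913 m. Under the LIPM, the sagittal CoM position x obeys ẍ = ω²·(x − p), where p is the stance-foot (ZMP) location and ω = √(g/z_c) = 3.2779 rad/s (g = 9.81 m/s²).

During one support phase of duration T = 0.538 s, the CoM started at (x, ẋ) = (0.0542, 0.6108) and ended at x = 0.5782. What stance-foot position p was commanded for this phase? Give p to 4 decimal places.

p = 0.0559

ωT = 3.2779·0.538 = 1.763510; cosh(ωT) = 3.002159, sinh(ωT) = 2.830717
x(T) = p + (x₀−p)·cosh(ωT) + (ẋ₀/ω)·sinh(ωT) ⇒ p·(1 − cosh) = x(T) − x₀·cosh − (ẋ₀/ω)·sinh
numerator   = 0.5782 − (0.0542)·3.002159 − (0.6108/3.2779)·2.830717 = -0.111989
denominator = 1 − 3.002159 = -2.002159
p = -0.111989 / -2.002159 = 0.0559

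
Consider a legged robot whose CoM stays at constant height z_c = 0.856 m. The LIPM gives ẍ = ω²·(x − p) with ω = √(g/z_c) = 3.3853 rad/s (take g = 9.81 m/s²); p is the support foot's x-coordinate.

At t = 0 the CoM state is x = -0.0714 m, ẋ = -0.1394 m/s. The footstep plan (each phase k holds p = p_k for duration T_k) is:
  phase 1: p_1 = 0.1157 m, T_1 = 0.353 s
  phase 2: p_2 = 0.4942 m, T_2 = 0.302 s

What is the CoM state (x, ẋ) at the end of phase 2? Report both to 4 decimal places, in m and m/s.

phase 1: p=0.1157, T=0.353, ωT=1.195011, cosh=1.803147, sinh=1.500447; start (x,ẋ)=(-0.071400, -0.139400) → end (x,ẋ)=(-0.283454, -1.201726)
phase 2: p=0.4942, T=0.302, ωT=1.022361, cosh=1.569747, sinh=1.210002; start (x,ẋ)=(-0.283454, -1.201726) → end (x,ẋ)=(-1.156051, -5.071849)

x = -1.1561, ẋ = -5.0718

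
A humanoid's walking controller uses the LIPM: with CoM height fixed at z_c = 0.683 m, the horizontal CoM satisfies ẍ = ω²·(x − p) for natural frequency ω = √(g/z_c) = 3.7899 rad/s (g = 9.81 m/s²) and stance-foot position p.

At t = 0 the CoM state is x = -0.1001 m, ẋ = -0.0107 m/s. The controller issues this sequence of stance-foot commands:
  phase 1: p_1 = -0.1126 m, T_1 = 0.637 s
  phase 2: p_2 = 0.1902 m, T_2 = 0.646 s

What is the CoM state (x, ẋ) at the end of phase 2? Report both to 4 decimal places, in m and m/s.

x = -0.9485, ẋ = -4.2168

phase 1: p=-0.1126, T=0.637, ωT=2.414166, cosh=5.634944, sinh=5.545502; start (x,ẋ)=(-0.100100, -0.010700) → end (x,ẋ)=(-0.057820, 0.202417)
phase 2: p=0.1902, T=0.646, ωT=2.448275, cosh=5.827411, sinh=5.740968; start (x,ẋ)=(-0.057820, 0.202417) → end (x,ẋ)=(-0.948490, -4.216770)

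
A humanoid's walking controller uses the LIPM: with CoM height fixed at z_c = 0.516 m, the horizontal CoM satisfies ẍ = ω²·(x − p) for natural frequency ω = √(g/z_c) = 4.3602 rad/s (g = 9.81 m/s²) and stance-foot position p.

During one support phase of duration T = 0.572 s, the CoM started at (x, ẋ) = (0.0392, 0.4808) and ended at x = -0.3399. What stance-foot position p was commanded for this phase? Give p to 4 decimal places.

ωT = 4.3602·0.572 = 2.494034; cosh(ωT) = 6.096305, sinh(ωT) = 6.013729
x(T) = p + (x₀−p)·cosh(ωT) + (ẋ₀/ω)·sinh(ωT) ⇒ p·(1 − cosh) = x(T) − x₀·cosh − (ẋ₀/ω)·sinh
numerator   = -0.3399 − (0.0392)·6.096305 − (0.4808/4.3602)·6.013729 = -1.242010
denominator = 1 − 6.096305 = -5.096305
p = -1.242010 / -5.096305 = 0.2437

p = 0.2437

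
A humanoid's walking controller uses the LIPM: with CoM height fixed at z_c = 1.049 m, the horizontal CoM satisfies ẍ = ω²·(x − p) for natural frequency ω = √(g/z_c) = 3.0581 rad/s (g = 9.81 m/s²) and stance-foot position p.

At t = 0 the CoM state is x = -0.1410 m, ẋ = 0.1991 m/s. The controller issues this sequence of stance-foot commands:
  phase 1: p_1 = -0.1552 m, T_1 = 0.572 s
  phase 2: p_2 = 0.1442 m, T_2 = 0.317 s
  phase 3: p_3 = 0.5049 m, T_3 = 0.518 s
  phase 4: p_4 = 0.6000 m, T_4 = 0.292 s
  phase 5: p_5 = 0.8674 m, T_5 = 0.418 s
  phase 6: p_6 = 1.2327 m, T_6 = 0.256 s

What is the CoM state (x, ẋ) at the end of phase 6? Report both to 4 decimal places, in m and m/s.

phase 1: p=-0.1552, T=0.572, ωT=1.749233, cosh=2.962049, sinh=2.788142; start (x,ẋ)=(-0.141000, 0.199100) → end (x,ẋ)=(0.068385, 0.710819)
phase 2: p=0.1442, T=0.317, ωT=0.969418, cosh=1.507856, sinh=1.128552; start (x,ẋ)=(0.068385, 0.710819) → end (x,ẋ)=(0.292201, 0.810159)
phase 3: p=0.5049, T=0.518, ωT=1.584096, cosh=2.540007, sinh=2.334874; start (x,ẋ)=(0.292201, 0.810159) → end (x,ẋ)=(0.583204, 0.539081)
phase 4: p=0.6000, T=0.292, ωT=0.892965, cosh=1.425900, sinh=1.016461; start (x,ẋ)=(0.583204, 0.539081) → end (x,ẋ)=(0.755231, 0.716465)
phase 5: p=0.8674, T=0.418, ωT=1.278286, cosh=1.934497, sinh=1.655983; start (x,ẋ)=(0.755231, 0.716465) → end (x,ẋ)=(1.038381, 0.817960)
phase 6: p=1.2327, T=0.256, ωT=0.782874, cosh=1.322420, sinh=0.865330; start (x,ẋ)=(1.038381, 0.817960) → end (x,ẋ)=(1.207182, 0.567469)

x = 1.2072, ẋ = 0.5675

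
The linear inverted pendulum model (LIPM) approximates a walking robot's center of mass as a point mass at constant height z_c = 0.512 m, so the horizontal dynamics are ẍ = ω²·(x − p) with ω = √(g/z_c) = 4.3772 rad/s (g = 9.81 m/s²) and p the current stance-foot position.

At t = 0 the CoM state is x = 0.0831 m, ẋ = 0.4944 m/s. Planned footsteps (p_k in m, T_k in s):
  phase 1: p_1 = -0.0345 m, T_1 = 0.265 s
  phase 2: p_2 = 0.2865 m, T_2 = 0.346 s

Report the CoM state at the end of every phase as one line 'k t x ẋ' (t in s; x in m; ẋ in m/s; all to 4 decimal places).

phase 1: p=-0.0345, T=0.265, ωT=1.159958, cosh=1.751649, sinh=1.438150; start (x,ẋ)=(0.083100, 0.494400) → end (x,ẋ)=(0.333931, 1.606316)
phase 2: p=0.2865, T=0.346, ωT=1.514511, cosh=2.383557, sinh=2.163641; start (x,ẋ)=(0.333931, 1.606316) → end (x,ẋ)=(1.193554, 4.277953)

1 0.2650 0.3339 1.6063
2 0.6110 1.1936 4.2780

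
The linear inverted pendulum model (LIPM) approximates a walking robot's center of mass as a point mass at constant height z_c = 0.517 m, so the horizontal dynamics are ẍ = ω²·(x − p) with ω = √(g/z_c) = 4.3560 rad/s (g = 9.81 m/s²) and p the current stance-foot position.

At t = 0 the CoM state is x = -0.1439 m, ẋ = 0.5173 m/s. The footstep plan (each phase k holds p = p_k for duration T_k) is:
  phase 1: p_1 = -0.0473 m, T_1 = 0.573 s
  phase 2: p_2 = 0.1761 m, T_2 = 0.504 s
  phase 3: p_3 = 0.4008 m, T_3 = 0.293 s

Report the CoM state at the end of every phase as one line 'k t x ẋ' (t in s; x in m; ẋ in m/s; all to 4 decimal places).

phase 1: p=-0.0473, T=0.573, ωT=2.495988, cosh=6.108065, sinh=6.025650; start (x,ẋ)=(-0.143900, 0.517300) → end (x,ẋ)=(0.078241, 0.624171)
phase 2: p=0.1761, T=0.504, ωT=2.195424, cosh=4.547560, sinh=4.436249; start (x,ẋ)=(0.078241, 0.624171) → end (x,ẋ)=(0.366752, 0.947408)
phase 3: p=0.4008, T=0.293, ωT=1.276308, cosh=1.931226, sinh=1.652160; start (x,ẋ)=(0.366752, 0.947408) → end (x,ẋ)=(0.694383, 1.584625)

1 0.5730 0.0782 0.6242
2 1.0770 0.3668 0.9474
3 1.3700 0.6944 1.5846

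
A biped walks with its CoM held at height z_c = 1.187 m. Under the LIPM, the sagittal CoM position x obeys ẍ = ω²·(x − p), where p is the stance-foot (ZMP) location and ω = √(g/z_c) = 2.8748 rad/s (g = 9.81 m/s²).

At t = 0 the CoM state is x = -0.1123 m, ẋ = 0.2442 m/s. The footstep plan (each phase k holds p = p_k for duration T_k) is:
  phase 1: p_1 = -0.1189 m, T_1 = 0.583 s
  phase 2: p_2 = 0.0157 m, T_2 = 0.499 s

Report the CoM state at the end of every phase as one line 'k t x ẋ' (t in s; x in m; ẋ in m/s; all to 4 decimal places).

phase 1: p=-0.1189, T=0.583, ωT=1.676008, cosh=2.765650, sinh=2.578531; start (x,ẋ)=(-0.112300, 0.244200) → end (x,ẋ)=(0.118387, 0.724296)
phase 2: p=0.0157, T=0.499, ωT=1.434525, cosh=2.217940, sinh=1.979712; start (x,ẋ)=(0.118387, 0.724296) → end (x,ẋ)=(0.742235, 2.190863)

1 0.5830 0.1184 0.7243
2 1.0820 0.7422 2.1909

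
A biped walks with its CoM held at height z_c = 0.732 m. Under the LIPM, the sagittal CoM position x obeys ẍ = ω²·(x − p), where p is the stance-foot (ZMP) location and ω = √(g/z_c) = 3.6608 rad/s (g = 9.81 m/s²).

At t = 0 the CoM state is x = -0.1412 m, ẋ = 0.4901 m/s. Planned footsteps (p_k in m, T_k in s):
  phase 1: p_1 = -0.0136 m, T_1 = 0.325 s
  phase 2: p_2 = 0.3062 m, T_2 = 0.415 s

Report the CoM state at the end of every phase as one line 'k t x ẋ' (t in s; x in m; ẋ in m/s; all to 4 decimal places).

phase 1: p=-0.0136, T=0.325, ωT=1.189760, cosh=1.795293, sinh=1.490999; start (x,ẋ)=(-0.141200, 0.490100) → end (x,ẋ)=(-0.043068, 0.183401)
phase 2: p=0.3062, T=0.415, ωT=1.519232, cosh=2.393797, sinh=2.174918; start (x,ẋ)=(-0.043068, 0.183401) → end (x,ẋ)=(-0.420916, -2.341824)

1 0.3250 -0.0431 0.1834
2 0.7400 -0.4209 -2.3418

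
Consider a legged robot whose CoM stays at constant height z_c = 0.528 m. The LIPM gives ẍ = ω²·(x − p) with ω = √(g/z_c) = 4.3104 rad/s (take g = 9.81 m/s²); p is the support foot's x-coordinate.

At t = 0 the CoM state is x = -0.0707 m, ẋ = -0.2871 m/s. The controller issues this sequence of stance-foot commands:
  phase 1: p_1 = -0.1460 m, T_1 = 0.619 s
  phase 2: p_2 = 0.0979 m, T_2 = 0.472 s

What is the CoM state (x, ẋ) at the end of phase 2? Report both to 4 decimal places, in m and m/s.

x = -0.3709, ẋ = -1.8890

phase 1: p=-0.1460, T=0.619, ωT=2.668138, cosh=7.241241, sinh=7.171860; start (x,ẋ)=(-0.070700, -0.287100) → end (x,ẋ)=(-0.078426, 0.248833)
phase 2: p=0.0979, T=0.472, ωT=2.034509, cosh=3.889619, sinh=3.758875; start (x,ẋ)=(-0.078426, 0.248833) → end (x,ẋ)=(-0.370947, -1.889013)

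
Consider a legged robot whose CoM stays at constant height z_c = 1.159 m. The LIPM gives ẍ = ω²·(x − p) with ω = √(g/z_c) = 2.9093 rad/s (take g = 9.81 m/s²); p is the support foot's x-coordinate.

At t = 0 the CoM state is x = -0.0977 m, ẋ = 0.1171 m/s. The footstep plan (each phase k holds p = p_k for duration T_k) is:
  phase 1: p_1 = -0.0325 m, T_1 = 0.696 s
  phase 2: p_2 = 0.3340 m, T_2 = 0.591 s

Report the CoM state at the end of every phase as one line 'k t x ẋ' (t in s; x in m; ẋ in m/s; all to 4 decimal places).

1 0.6960 -0.1340 -0.2547
2 1.2870 -1.2502 -4.4107

phase 1: p=-0.0325, T=0.696, ωT=2.024873, cosh=3.853579, sinh=3.721568; start (x,ẋ)=(-0.097700, 0.117100) → end (x,ẋ)=(-0.133959, -0.254677)
phase 2: p=0.3340, T=0.591, ωT=1.719396, cosh=2.880166, sinh=2.700992; start (x,ẋ)=(-0.133959, -0.254677) → end (x,ẋ)=(-1.250242, -4.410734)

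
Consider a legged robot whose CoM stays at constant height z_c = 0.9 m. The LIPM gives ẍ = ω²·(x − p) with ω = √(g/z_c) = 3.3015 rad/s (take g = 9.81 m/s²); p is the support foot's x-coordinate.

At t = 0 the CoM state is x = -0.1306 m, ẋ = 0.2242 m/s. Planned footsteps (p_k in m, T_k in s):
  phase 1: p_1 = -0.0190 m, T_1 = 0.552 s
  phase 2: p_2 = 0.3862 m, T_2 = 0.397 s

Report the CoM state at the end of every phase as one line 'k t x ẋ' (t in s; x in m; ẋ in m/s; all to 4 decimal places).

1 0.5520 -0.1687 -0.3983
2 0.9490 -0.9250 -3.9424

phase 1: p=-0.0190, T=0.552, ωT=1.822428, cosh=3.174247, sinh=3.012615; start (x,ẋ)=(-0.130600, 0.224200) → end (x,ẋ)=(-0.168664, -0.398324)
phase 2: p=0.3862, T=0.397, ωT=1.310696, cosh=1.989192, sinh=1.719560; start (x,ẋ)=(-0.168664, -0.398324) → end (x,ẋ)=(-0.924995, -3.942375)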